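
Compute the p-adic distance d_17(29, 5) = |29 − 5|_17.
d_17(29, 5) = 1

Step 1 — x − y = 29 − 5 = 24. Step 2 — v_17(24) = 0 (factor: 24 = (17^0 · 24); the sign does not affect v_p). Step 3 — |x − y|_17 = 17^{0} = 1.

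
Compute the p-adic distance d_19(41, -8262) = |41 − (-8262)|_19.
d_19(41, -8262) = 1/361

Step 1 — x − y = 41 − (-8262) = 8303. Step 2 — v_19(8303) = 2 (factor: 8303 = (19^2 · 23); the sign does not affect v_p). Step 3 — |x − y|_19 = 19^{-2} = 1/361.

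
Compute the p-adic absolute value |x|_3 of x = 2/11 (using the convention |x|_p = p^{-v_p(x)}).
|2/11|_3 = 1

Step 1 — compute v_3(x) by factoring powers of 3 out of the numerator and denominator: v_3(2/11) = 0. Step 2 — apply |x|_p = p^{-v_p(x)} = 3^{0} = 1.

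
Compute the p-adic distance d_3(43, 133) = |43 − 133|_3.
d_3(43, 133) = 1/9

Step 1 — x − y = 43 − 133 = -90. Step 2 — v_3(-90) = 2 (factor: -90 = −(3^2 · 10); the sign does not affect v_p). Step 3 — |x − y|_3 = 3^{-2} = 1/9.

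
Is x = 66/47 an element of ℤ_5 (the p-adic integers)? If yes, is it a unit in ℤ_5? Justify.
x ∈ ℤ_5^× (unit); v_5(x) = 0

ℤ_5 = {x ∈ ℚ_5 : v_5(x) ≥ 0} and ℤ_5^× = {x ∈ ℤ_5 : v_5(x) = 0}. Here v_5(66/47) = v_5(num) − v_5(den) = 0; compare against these criteria.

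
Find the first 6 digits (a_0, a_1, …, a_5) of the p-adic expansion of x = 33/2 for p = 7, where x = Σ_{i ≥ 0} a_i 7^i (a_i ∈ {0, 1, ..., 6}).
(a_0, …, a_5) = (6, 5, 3, 3, 3, 3)

v_7(33/2) = 0 (numerator and denominator both coprime to 7), so x ∈ ℤ_7^×. Compute digits iteratively via a_i = x_i mod 7, x_{i+1} = (x_i − a_i)/7, with x_0 = x:
  x_0 = 33/2;  a_0 = 6;  x_1 = (x_0 − 6)/7 = 3/2
  x_1 = 3/2;  a_1 = 5;  x_2 = (x_1 − 5)/7 = -1/2
  x_2 = -1/2;  a_2 = 3;  x_3 = (x_2 − 3)/7 = -1/2
  x_3 = -1/2;  a_3 = 3;  x_4 = (x_3 − 3)/7 = -1/2
  x_4 = -1/2;  a_4 = 3;  x_5 = (x_4 − 3)/7 = -1/2
  x_5 = -1/2;  a_5 = 3;  x_6 = (x_5 − 3)/7 = -1/2
Digits: (6, 5, 3, 3, 3, 3).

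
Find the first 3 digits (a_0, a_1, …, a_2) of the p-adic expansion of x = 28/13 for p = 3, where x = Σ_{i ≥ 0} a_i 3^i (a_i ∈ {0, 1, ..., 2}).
(a_0, …, a_2) = (1, 2, 2)

v_3(28/13) = 0 (numerator and denominator both coprime to 3), so x ∈ ℤ_3^×. Compute digits iteratively via a_i = x_i mod 3, x_{i+1} = (x_i − a_i)/3, with x_0 = x:
  x_0 = 28/13;  a_0 = 1;  x_1 = (x_0 − 1)/3 = 5/13
  x_1 = 5/13;  a_1 = 2;  x_2 = (x_1 − 2)/3 = -7/13
  x_2 = -7/13;  a_2 = 2;  x_3 = (x_2 − 2)/3 = -11/13
Digits: (1, 2, 2).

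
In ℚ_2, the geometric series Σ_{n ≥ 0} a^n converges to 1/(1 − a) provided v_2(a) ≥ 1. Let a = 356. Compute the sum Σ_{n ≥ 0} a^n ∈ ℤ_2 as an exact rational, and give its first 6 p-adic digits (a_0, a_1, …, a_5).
Σ a^n = 1/(1 − a) = -1/355;  first 6 digits = (1, 0, 1, 0, 1, 1)

v_2(a) = 2 ≥ 1, so the series converges in ℤ_2 to 1/(1 − a) = 1/(1 − 356) = -1/355. Expand this rational in ℤ_2: compute digits iteratively via d_i = x_i mod 2, x_{i+1} = (x_i − d_i)/2. The first 6 digits are (1, 0, 1, 0, 1, 1).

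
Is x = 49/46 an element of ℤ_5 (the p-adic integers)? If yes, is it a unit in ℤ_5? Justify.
x ∈ ℤ_5^× (unit); v_5(x) = 0

ℤ_5 = {x ∈ ℚ_5 : v_5(x) ≥ 0} and ℤ_5^× = {x ∈ ℤ_5 : v_5(x) = 0}. Here v_5(49/46) = v_5(num) − v_5(den) = 0; compare against these criteria.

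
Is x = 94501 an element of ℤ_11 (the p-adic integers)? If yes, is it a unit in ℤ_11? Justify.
x ∈ ℤ_11 but not a unit; v_11(x) = 3 > 0

ℤ_11 = {x ∈ ℚ_11 : v_11(x) ≥ 0} and ℤ_11^× = {x ∈ ℤ_11 : v_11(x) = 0}. Here v_11(94501) = v_11(num) − v_11(den) = 3; compare against these criteria.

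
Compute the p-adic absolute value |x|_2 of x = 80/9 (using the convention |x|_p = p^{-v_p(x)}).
|80/9|_2 = 1/16

Step 1 — compute v_2(x) by factoring powers of 2 out of the numerator and denominator: v_2(80/9) = 4. Step 2 — apply |x|_p = p^{-v_p(x)} = 2^{-4} = 1/16.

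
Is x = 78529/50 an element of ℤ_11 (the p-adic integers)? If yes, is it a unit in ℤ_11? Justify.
x ∈ ℤ_11 but not a unit; v_11(x) = 3 > 0

ℤ_11 = {x ∈ ℚ_11 : v_11(x) ≥ 0} and ℤ_11^× = {x ∈ ℤ_11 : v_11(x) = 0}. Here v_11(78529/50) = v_11(num) − v_11(den) = 3; compare against these criteria.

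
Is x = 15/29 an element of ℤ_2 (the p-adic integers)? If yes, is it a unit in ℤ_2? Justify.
x ∈ ℤ_2^× (unit); v_2(x) = 0

ℤ_2 = {x ∈ ℚ_2 : v_2(x) ≥ 0} and ℤ_2^× = {x ∈ ℤ_2 : v_2(x) = 0}. Here v_2(15/29) = v_2(num) − v_2(den) = 0; compare against these criteria.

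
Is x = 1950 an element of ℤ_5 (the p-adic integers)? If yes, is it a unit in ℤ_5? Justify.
x ∈ ℤ_5 but not a unit; v_5(x) = 2 > 0

ℤ_5 = {x ∈ ℚ_5 : v_5(x) ≥ 0} and ℤ_5^× = {x ∈ ℤ_5 : v_5(x) = 0}. Here v_5(1950) = v_5(num) − v_5(den) = 2; compare against these criteria.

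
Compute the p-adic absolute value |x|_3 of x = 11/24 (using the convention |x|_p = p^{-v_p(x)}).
|11/24|_3 = 3

Step 1 — compute v_3(x) by factoring powers of 3 out of the numerator and denominator: v_3(11/24) = -1. Step 2 — apply |x|_p = p^{-v_p(x)} = 3^{1} = 3.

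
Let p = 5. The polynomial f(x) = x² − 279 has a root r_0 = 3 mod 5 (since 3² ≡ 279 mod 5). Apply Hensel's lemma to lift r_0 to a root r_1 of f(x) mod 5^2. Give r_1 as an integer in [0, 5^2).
r_1 = 23 (mod 25)

Hensel's recurrence: r_{i+1} = r_i − f(r_i)·(f′(r_i))^{-1} mod 5^{i+2}, with f′(x) = 2x. Iterate:
  r_0 = 3 (mod 5)
  r_1 = 23 (mod 25)
Final: r_1 = 23, and one checks f(r_1) ≡ 0 mod 5^2.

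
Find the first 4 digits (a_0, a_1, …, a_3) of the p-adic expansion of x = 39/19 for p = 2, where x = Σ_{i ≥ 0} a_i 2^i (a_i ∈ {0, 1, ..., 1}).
(a_0, …, a_3) = (1, 0, 1, 1)

v_2(39/19) = 0 (numerator and denominator both coprime to 2), so x ∈ ℤ_2^×. Compute digits iteratively via a_i = x_i mod 2, x_{i+1} = (x_i − a_i)/2, with x_0 = x:
  x_0 = 39/19;  a_0 = 1;  x_1 = (x_0 − 1)/2 = 10/19
  x_1 = 10/19;  a_1 = 0;  x_2 = (x_1 − 0)/2 = 5/19
  x_2 = 5/19;  a_2 = 1;  x_3 = (x_2 − 1)/2 = -7/19
  x_3 = -7/19;  a_3 = 1;  x_4 = (x_3 − 1)/2 = -13/19
Digits: (1, 0, 1, 1).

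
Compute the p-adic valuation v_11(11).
v_11(11) = 1

v_11(n) is the largest exponent k such that 11^k divides n. Factor out: 11 = 11^1 · 1. (Sign doesn't affect v_p.) So v_11(11) = 1.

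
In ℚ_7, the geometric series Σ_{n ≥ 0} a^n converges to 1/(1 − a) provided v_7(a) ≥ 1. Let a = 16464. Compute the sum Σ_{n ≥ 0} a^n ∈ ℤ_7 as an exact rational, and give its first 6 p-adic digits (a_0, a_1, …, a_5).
Σ a^n = 1/(1 − a) = -1/16463;  first 6 digits = (1, 0, 0, 6, 6, 0)

v_7(a) = 3 ≥ 1, so the series converges in ℤ_7 to 1/(1 − a) = 1/(1 − 16464) = -1/16463. Expand this rational in ℤ_7: compute digits iteratively via d_i = x_i mod 7, x_{i+1} = (x_i − d_i)/7. The first 6 digits are (1, 0, 0, 6, 6, 0).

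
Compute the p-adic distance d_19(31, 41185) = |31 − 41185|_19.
d_19(31, 41185) = 1/6859

Step 1 — x − y = 31 − 41185 = -41154. Step 2 — v_19(-41154) = 3 (factor: -41154 = −(19^3 · 6); the sign does not affect v_p). Step 3 — |x − y|_19 = 19^{-3} = 1/6859.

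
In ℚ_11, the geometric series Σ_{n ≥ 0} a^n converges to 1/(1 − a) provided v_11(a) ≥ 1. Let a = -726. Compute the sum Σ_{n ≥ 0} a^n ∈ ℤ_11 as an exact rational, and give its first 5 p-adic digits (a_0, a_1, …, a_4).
Σ a^n = 1/(1 − a) = 1/727;  first 5 digits = (1, 0, 5, 10, 2)

v_11(a) = 2 ≥ 1, so the series converges in ℤ_11 to 1/(1 − a) = 1/(1 − (-726)) = 1/727. Expand this rational in ℤ_11: compute digits iteratively via d_i = x_i mod 11, x_{i+1} = (x_i − d_i)/11. The first 5 digits are (1, 0, 5, 10, 2).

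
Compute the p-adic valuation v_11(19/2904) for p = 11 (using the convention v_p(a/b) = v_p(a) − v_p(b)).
v_11(19/2904) = -2

Factor powers of 11 from the numerator and denominator of the reduced fraction: 19 = 11^0 · 19 and 2904 = 11^2 · 24. Apply v_p(a/b) = v_p(a) − v_p(b): v_11(19/2904) = 0 − 2 = -2.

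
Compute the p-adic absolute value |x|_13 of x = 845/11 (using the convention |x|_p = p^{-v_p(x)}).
|845/11|_13 = 1/169

Step 1 — compute v_13(x) by factoring powers of 13 out of the numerator and denominator: v_13(845/11) = 2. Step 2 — apply |x|_p = p^{-v_p(x)} = 13^{-2} = 1/169.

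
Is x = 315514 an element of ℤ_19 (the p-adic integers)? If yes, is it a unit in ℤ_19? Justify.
x ∈ ℤ_19 but not a unit; v_19(x) = 3 > 0

ℤ_19 = {x ∈ ℚ_19 : v_19(x) ≥ 0} and ℤ_19^× = {x ∈ ℤ_19 : v_19(x) = 0}. Here v_19(315514) = v_19(num) − v_19(den) = 3; compare against these criteria.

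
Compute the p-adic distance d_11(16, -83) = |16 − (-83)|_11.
d_11(16, -83) = 1/11

Step 1 — x − y = 16 − (-83) = 99. Step 2 — v_11(99) = 1 (factor: 99 = (11^1 · 9); the sign does not affect v_p). Step 3 — |x − y|_11 = 11^{-1} = 1/11.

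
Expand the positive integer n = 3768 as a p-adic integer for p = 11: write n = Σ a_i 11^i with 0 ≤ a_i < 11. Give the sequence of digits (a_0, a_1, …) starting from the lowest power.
(a_0, a_1, …) = (6, 1, 9, 2)

Repeated division by 11 gives the digits low-to-high: 3768 = 6 + 1·11^1 + 9·11^2 + 2·11^3. Digit sequence: (6, 1, 9, 2).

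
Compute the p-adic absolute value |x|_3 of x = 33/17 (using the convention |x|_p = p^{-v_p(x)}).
|33/17|_3 = 1/3

Step 1 — compute v_3(x) by factoring powers of 3 out of the numerator and denominator: v_3(33/17) = 1. Step 2 — apply |x|_p = p^{-v_p(x)} = 3^{-1} = 1/3.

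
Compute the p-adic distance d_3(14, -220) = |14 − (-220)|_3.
d_3(14, -220) = 1/9

Step 1 — x − y = 14 − (-220) = 234. Step 2 — v_3(234) = 2 (factor: 234 = (3^2 · 26); the sign does not affect v_p). Step 3 — |x − y|_3 = 3^{-2} = 1/9.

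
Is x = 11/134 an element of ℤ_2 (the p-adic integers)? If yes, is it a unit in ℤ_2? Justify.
x ∉ ℤ_2 (v_2(x) = -1 < 0)

ℤ_2 = {x ∈ ℚ_2 : v_2(x) ≥ 0} and ℤ_2^× = {x ∈ ℤ_2 : v_2(x) = 0}. Here v_2(11/134) = v_2(num) − v_2(den) = -1; compare against these criteria.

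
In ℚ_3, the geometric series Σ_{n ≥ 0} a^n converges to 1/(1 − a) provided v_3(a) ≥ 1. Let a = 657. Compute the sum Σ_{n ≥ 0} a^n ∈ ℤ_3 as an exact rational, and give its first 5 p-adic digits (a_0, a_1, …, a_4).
Σ a^n = 1/(1 − a) = -1/656;  first 5 digits = (1, 0, 1, 0, 0)

v_3(a) = 2 ≥ 1, so the series converges in ℤ_3 to 1/(1 − a) = 1/(1 − 657) = -1/656. Expand this rational in ℤ_3: compute digits iteratively via d_i = x_i mod 3, x_{i+1} = (x_i − d_i)/3. The first 5 digits are (1, 0, 1, 0, 0).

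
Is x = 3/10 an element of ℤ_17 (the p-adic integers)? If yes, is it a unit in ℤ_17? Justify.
x ∈ ℤ_17^× (unit); v_17(x) = 0

ℤ_17 = {x ∈ ℚ_17 : v_17(x) ≥ 0} and ℤ_17^× = {x ∈ ℤ_17 : v_17(x) = 0}. Here v_17(3/10) = v_17(num) − v_17(den) = 0; compare against these criteria.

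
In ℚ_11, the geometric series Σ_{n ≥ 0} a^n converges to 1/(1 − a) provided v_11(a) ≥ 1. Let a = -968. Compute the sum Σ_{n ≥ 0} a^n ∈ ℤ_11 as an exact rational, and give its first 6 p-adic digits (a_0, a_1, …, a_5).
Σ a^n = 1/(1 − a) = 1/969;  first 6 digits = (1, 0, 3, 10, 8, 5)

v_11(a) = 2 ≥ 1, so the series converges in ℤ_11 to 1/(1 − a) = 1/(1 − (-968)) = 1/969. Expand this rational in ℤ_11: compute digits iteratively via d_i = x_i mod 11, x_{i+1} = (x_i − d_i)/11. The first 6 digits are (1, 0, 3, 10, 8, 5).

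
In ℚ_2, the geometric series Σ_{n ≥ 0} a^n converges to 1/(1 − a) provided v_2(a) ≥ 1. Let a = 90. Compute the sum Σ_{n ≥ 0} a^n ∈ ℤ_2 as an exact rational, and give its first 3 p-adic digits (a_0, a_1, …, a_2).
Σ a^n = 1/(1 − a) = -1/89;  first 3 digits = (1, 1, 1)

v_2(a) = 1 ≥ 1, so the series converges in ℤ_2 to 1/(1 − a) = 1/(1 − 90) = -1/89. Expand this rational in ℤ_2: compute digits iteratively via d_i = x_i mod 2, x_{i+1} = (x_i − d_i)/2. The first 3 digits are (1, 1, 1).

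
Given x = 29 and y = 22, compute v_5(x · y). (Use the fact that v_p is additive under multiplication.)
v_5(638) = 0

v_p(x) = 0 (factor: 29 = 5^0 · 29); v_p(y) = 0 (factor: 22 = 5^0 · 22). Additivity: v_p(xy) = v_p(x) + v_p(y) = 0 + 0 = 0. (Direct check: xy = 638 = 5^0 · (638).)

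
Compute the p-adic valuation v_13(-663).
v_13(-663) = 1

v_13(n) is the largest exponent k such that 13^k divides n. Factor out: -663 = -13^1 · 51. (Sign doesn't affect v_p.) So v_13(-663) = 1.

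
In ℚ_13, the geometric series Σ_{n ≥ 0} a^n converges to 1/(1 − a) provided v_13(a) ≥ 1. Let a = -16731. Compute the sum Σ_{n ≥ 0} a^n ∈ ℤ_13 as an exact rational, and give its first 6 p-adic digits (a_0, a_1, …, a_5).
Σ a^n = 1/(1 − a) = 1/16732;  first 6 digits = (1, 0, 5, 5, 11, 12)

v_13(a) = 2 ≥ 1, so the series converges in ℤ_13 to 1/(1 − a) = 1/(1 − (-16731)) = 1/16732. Expand this rational in ℤ_13: compute digits iteratively via d_i = x_i mod 13, x_{i+1} = (x_i − d_i)/13. The first 6 digits are (1, 0, 5, 5, 11, 12).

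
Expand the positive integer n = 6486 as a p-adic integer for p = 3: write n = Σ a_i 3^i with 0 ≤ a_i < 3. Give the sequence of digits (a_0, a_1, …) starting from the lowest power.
(a_0, a_1, …) = (0, 2, 0, 0, 2, 2, 2, 2)

Repeated division by 3 gives the digits low-to-high: 6486 = 2·3^1 + 2·3^4 + 2·3^5 + 2·3^6 + 2·3^7. Digit sequence: (0, 2, 0, 0, 2, 2, 2, 2).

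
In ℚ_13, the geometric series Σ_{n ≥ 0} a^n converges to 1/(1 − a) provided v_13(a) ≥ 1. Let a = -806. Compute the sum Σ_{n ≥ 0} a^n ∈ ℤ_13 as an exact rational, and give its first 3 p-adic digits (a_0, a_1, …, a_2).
Σ a^n = 1/(1 − a) = 1/807;  first 3 digits = (1, 3, 4)

v_13(a) = 1 ≥ 1, so the series converges in ℤ_13 to 1/(1 − a) = 1/(1 − (-806)) = 1/807. Expand this rational in ℤ_13: compute digits iteratively via d_i = x_i mod 13, x_{i+1} = (x_i − d_i)/13. The first 3 digits are (1, 3, 4).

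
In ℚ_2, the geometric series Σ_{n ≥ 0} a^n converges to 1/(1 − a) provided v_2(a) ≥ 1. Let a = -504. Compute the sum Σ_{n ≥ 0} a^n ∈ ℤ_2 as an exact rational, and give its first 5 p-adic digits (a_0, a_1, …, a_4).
Σ a^n = 1/(1 − a) = 1/505;  first 5 digits = (1, 0, 0, 1, 0)

v_2(a) = 3 ≥ 1, so the series converges in ℤ_2 to 1/(1 − a) = 1/(1 − (-504)) = 1/505. Expand this rational in ℤ_2: compute digits iteratively via d_i = x_i mod 2, x_{i+1} = (x_i − d_i)/2. The first 5 digits are (1, 0, 0, 1, 0).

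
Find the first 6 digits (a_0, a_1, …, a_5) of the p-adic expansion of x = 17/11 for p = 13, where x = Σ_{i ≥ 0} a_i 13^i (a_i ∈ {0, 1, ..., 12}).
(a_0, …, a_5) = (11, 4, 2, 1, 7, 3)

v_13(17/11) = 0 (numerator and denominator both coprime to 13), so x ∈ ℤ_13^×. Compute digits iteratively via a_i = x_i mod 13, x_{i+1} = (x_i − a_i)/13, with x_0 = x:
  x_0 = 17/11;  a_0 = 11;  x_1 = (x_0 − 11)/13 = -8/11
  x_1 = -8/11;  a_1 = 4;  x_2 = (x_1 − 4)/13 = -4/11
  x_2 = -4/11;  a_2 = 2;  x_3 = (x_2 − 2)/13 = -2/11
  x_3 = -2/11;  a_3 = 1;  x_4 = (x_3 − 1)/13 = -1/11
  x_4 = -1/11;  a_4 = 7;  x_5 = (x_4 − 7)/13 = -6/11
  x_5 = -6/11;  a_5 = 3;  x_6 = (x_5 − 3)/13 = -3/11
Digits: (11, 4, 2, 1, 7, 3).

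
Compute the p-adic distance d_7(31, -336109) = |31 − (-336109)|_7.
d_7(31, -336109) = 1/16807

Step 1 — x − y = 31 − (-336109) = 336140. Step 2 — v_7(336140) = 5 (factor: 336140 = (7^5 · 20); the sign does not affect v_p). Step 3 — |x − y|_7 = 7^{-5} = 1/16807.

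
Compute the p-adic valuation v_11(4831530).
v_11(4831530) = 5

v_11(n) is the largest exponent k such that 11^k divides n. Factor out: 4831530 = 11^5 · 30. (Sign doesn't affect v_p.) So v_11(4831530) = 5.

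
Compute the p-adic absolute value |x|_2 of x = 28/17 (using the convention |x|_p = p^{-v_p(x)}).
|28/17|_2 = 1/4

Step 1 — compute v_2(x) by factoring powers of 2 out of the numerator and denominator: v_2(28/17) = 2. Step 2 — apply |x|_p = p^{-v_p(x)} = 2^{-2} = 1/4.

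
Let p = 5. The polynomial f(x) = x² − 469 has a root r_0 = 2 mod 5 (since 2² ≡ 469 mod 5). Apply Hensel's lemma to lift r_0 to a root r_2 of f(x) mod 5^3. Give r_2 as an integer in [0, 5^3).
r_2 = 62 (mod 125)

Hensel's recurrence: r_{i+1} = r_i − f(r_i)·(f′(r_i))^{-1} mod 5^{i+2}, with f′(x) = 2x. Iterate:
  r_0 = 2 (mod 5)
  r_1 = 12 (mod 25)
  r_2 = 62 (mod 125)
Final: r_2 = 62, and one checks f(r_2) ≡ 0 mod 5^3.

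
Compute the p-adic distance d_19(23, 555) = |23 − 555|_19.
d_19(23, 555) = 1/19

Step 1 — x − y = 23 − 555 = -532. Step 2 — v_19(-532) = 1 (factor: -532 = −(19^1 · 28); the sign does not affect v_p). Step 3 — |x − y|_19 = 19^{-1} = 1/19.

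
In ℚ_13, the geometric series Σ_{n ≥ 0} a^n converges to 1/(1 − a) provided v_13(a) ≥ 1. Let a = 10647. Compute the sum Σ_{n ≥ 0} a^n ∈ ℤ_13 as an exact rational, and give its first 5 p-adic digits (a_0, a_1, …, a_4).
Σ a^n = 1/(1 − a) = -1/10646;  first 5 digits = (1, 0, 11, 4, 4)

v_13(a) = 2 ≥ 1, so the series converges in ℤ_13 to 1/(1 − a) = 1/(1 − 10647) = -1/10646. Expand this rational in ℤ_13: compute digits iteratively via d_i = x_i mod 13, x_{i+1} = (x_i − d_i)/13. The first 5 digits are (1, 0, 11, 4, 4).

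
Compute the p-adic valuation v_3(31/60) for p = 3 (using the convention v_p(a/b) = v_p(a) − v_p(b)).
v_3(31/60) = -1

Factor powers of 3 from the numerator and denominator of the reduced fraction: 31 = 3^0 · 31 and 60 = 3^1 · 20. Apply v_p(a/b) = v_p(a) − v_p(b): v_3(31/60) = 0 − 1 = -1.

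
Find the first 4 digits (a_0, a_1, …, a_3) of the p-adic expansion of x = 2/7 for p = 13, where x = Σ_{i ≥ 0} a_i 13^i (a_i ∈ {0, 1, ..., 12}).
(a_0, …, a_3) = (4, 9, 3, 9)

v_13(2/7) = 0 (numerator and denominator both coprime to 13), so x ∈ ℤ_13^×. Compute digits iteratively via a_i = x_i mod 13, x_{i+1} = (x_i − a_i)/13, with x_0 = x:
  x_0 = 2/7;  a_0 = 4;  x_1 = (x_0 − 4)/13 = -2/7
  x_1 = -2/7;  a_1 = 9;  x_2 = (x_1 − 9)/13 = -5/7
  x_2 = -5/7;  a_2 = 3;  x_3 = (x_2 − 3)/13 = -2/7
  x_3 = -2/7;  a_3 = 9;  x_4 = (x_3 − 9)/13 = -5/7
Digits: (4, 9, 3, 9).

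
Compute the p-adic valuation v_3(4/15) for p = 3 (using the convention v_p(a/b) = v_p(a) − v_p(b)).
v_3(4/15) = -1

Factor powers of 3 from the numerator and denominator of the reduced fraction: 4 = 3^0 · 4 and 15 = 3^1 · 5. Apply v_p(a/b) = v_p(a) − v_p(b): v_3(4/15) = 0 − 1 = -1.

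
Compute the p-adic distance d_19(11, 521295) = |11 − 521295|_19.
d_19(11, 521295) = 1/130321

Step 1 — x − y = 11 − 521295 = -521284. Step 2 — v_19(-521284) = 4 (factor: -521284 = −(19^4 · 4); the sign does not affect v_p). Step 3 — |x − y|_19 = 19^{-4} = 1/130321.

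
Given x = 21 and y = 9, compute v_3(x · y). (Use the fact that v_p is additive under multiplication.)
v_3(189) = 3

v_p(x) = 1 (factor: 21 = 3^1 · 7); v_p(y) = 2 (factor: 9 = 3^2 · 1). Additivity: v_p(xy) = v_p(x) + v_p(y) = 1 + 2 = 3. (Direct check: xy = 189 = 3^3 · (7).)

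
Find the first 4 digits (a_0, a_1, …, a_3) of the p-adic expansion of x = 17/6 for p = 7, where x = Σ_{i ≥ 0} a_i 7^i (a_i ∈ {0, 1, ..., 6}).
(a_0, …, a_3) = (4, 1, 1, 1)

v_7(17/6) = 0 (numerator and denominator both coprime to 7), so x ∈ ℤ_7^×. Compute digits iteratively via a_i = x_i mod 7, x_{i+1} = (x_i − a_i)/7, with x_0 = x:
  x_0 = 17/6;  a_0 = 4;  x_1 = (x_0 − 4)/7 = -1/6
  x_1 = -1/6;  a_1 = 1;  x_2 = (x_1 − 1)/7 = -1/6
  x_2 = -1/6;  a_2 = 1;  x_3 = (x_2 − 1)/7 = -1/6
  x_3 = -1/6;  a_3 = 1;  x_4 = (x_3 − 1)/7 = -1/6
Digits: (4, 1, 1, 1).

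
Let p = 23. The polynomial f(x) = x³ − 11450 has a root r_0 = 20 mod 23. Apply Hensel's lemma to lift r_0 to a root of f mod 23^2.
r_1 = 89 (mod 529)

Hensel: r_{i+1} = r_i − f(r_i)/f′(r_i) mod 23^{i+2}, where f′(x) = 3x². Iterate:
  r_0 = 20 (mod 23)
  r_1 = 89 (mod 529)
Final: r = 89 with f(r) ≡ 0 mod 23^2.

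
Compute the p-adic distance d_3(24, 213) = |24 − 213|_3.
d_3(24, 213) = 1/27

Step 1 — x − y = 24 − 213 = -189. Step 2 — v_3(-189) = 3 (factor: -189 = −(3^3 · 7); the sign does not affect v_p). Step 3 — |x − y|_3 = 3^{-3} = 1/27.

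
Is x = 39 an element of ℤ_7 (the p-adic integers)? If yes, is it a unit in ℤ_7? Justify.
x ∈ ℤ_7^× (unit); v_7(x) = 0

ℤ_7 = {x ∈ ℚ_7 : v_7(x) ≥ 0} and ℤ_7^× = {x ∈ ℤ_7 : v_7(x) = 0}. Here v_7(39) = v_7(num) − v_7(den) = 0; compare against these criteria.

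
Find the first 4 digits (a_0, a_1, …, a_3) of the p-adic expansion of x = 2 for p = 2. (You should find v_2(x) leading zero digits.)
(a_0, …, a_3) = (0, 1, 0, 0)

v_2(2) = 1, so a_0 = ... = a_0 = 0. Factor out: x = 2^1 · u with u = 1 a unit in ℤ_2. Expand u iteratively via a_{v+i} = u_i mod 2, u_{i+1} = (u_i − a_{v+i})/2:
  u_0 = 1;  a_1 = 1;  u_1 = (u_0 − 1)/2 = 0
  u_1 = 0;  a_2 = 0;  u_2 = (u_1 − 0)/2 = 0
  u_2 = 0;  a_3 = 0;  u_3 = (u_2 − 0)/2 = 0
Digits: (0, 1, 0, 0).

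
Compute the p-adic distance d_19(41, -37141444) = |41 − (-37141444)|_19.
d_19(41, -37141444) = 1/2476099

Step 1 — x − y = 41 − (-37141444) = 37141485. Step 2 — v_19(37141485) = 5 (factor: 37141485 = (19^5 · 15); the sign does not affect v_p). Step 3 — |x − y|_19 = 19^{-5} = 1/2476099.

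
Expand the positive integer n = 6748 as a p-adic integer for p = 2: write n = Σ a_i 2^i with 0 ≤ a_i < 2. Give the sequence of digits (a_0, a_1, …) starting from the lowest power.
(a_0, a_1, …) = (0, 0, 1, 1, 1, 0, 1, 0, 0, 1, 0, 1, 1)

Repeated division by 2 gives the digits low-to-high: 6748 = 1·2^2 + 1·2^3 + 1·2^4 + 1·2^6 + 1·2^9 + 1·2^11 + 1·2^12. Digit sequence: (0, 0, 1, 1, 1, 0, 1, 0, 0, 1, 0, 1, 1).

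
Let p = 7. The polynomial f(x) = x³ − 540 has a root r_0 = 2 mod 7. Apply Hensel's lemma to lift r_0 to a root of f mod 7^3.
r_2 = 226 (mod 343)

Hensel: r_{i+1} = r_i − f(r_i)/f′(r_i) mod 7^{i+2}, where f′(x) = 3x². Iterate:
  r_0 = 2 (mod 7)
  r_1 = 30 (mod 49)
  r_2 = 226 (mod 343)
Final: r = 226 with f(r) ≡ 0 mod 7^3.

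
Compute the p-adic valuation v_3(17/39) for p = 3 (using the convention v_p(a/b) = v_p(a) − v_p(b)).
v_3(17/39) = -1

Factor powers of 3 from the numerator and denominator of the reduced fraction: 17 = 3^0 · 17 and 39 = 3^1 · 13. Apply v_p(a/b) = v_p(a) − v_p(b): v_3(17/39) = 0 − 1 = -1.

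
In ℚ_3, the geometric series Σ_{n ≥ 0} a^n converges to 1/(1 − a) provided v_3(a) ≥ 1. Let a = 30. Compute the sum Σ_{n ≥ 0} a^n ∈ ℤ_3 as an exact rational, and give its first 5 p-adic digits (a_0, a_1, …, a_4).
Σ a^n = 1/(1 − a) = -1/29;  first 5 digits = (1, 1, 1, 2, 0)

v_3(a) = 1 ≥ 1, so the series converges in ℤ_3 to 1/(1 − a) = 1/(1 − 30) = -1/29. Expand this rational in ℤ_3: compute digits iteratively via d_i = x_i mod 3, x_{i+1} = (x_i − d_i)/3. The first 5 digits are (1, 1, 1, 2, 0).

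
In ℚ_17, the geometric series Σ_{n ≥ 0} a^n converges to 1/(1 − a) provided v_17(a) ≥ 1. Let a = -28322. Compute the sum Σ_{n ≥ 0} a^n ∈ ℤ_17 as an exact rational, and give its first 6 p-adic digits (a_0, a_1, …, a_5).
Σ a^n = 1/(1 − a) = 1/28323;  first 6 digits = (1, 0, 4, 11, 15, 3)

v_17(a) = 2 ≥ 1, so the series converges in ℤ_17 to 1/(1 − a) = 1/(1 − (-28322)) = 1/28323. Expand this rational in ℤ_17: compute digits iteratively via d_i = x_i mod 17, x_{i+1} = (x_i − d_i)/17. The first 6 digits are (1, 0, 4, 11, 15, 3).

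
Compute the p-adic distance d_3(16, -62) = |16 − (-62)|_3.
d_3(16, -62) = 1/3

Step 1 — x − y = 16 − (-62) = 78. Step 2 — v_3(78) = 1 (factor: 78 = (3^1 · 26); the sign does not affect v_p). Step 3 — |x − y|_3 = 3^{-1} = 1/3.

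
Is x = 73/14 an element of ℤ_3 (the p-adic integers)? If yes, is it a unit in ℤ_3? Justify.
x ∈ ℤ_3^× (unit); v_3(x) = 0

ℤ_3 = {x ∈ ℚ_3 : v_3(x) ≥ 0} and ℤ_3^× = {x ∈ ℤ_3 : v_3(x) = 0}. Here v_3(73/14) = v_3(num) − v_3(den) = 0; compare against these criteria.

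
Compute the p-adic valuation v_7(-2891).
v_7(-2891) = 2

v_7(n) is the largest exponent k such that 7^k divides n. Factor out: -2891 = -7^2 · 59. (Sign doesn't affect v_p.) So v_7(-2891) = 2.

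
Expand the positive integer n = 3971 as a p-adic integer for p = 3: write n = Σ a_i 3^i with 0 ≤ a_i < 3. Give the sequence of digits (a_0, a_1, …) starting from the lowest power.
(a_0, a_1, …) = (2, 0, 0, 0, 1, 1, 2, 1)

Repeated division by 3 gives the digits low-to-high: 3971 = 2 + 1·3^4 + 1·3^5 + 2·3^6 + 1·3^7. Digit sequence: (2, 0, 0, 0, 1, 1, 2, 1).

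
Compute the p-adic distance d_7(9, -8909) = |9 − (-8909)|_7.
d_7(9, -8909) = 1/343

Step 1 — x − y = 9 − (-8909) = 8918. Step 2 — v_7(8918) = 3 (factor: 8918 = (7^3 · 26); the sign does not affect v_p). Step 3 — |x − y|_7 = 7^{-3} = 1/343.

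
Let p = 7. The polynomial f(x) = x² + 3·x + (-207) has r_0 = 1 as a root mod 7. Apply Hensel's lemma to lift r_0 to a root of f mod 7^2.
r_1 = 22 (mod 49)

Hensel: r_{i+1} = r_i − f(r_i)·(f′(r_i))^{-1} mod 7^{i+2}, f′(x) = 2x + 3. Iterate:
  r_0 = 1 (mod 7)
  r_1 = 22 (mod 49)
Final: r = 22 satisfies f(r) ≡ 0 mod 7^2.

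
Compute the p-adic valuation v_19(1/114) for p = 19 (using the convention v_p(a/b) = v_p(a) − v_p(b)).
v_19(1/114) = -1

Factor powers of 19 from the numerator and denominator of the reduced fraction: 1 = 19^0 · 1 and 114 = 19^1 · 6. Apply v_p(a/b) = v_p(a) − v_p(b): v_19(1/114) = 0 − 1 = -1.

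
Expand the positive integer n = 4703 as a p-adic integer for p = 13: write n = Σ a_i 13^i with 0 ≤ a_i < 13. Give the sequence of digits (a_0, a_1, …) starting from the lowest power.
(a_0, a_1, …) = (10, 10, 1, 2)

Repeated division by 13 gives the digits low-to-high: 4703 = 10 + 10·13^1 + 1·13^2 + 2·13^3. Digit sequence: (10, 10, 1, 2).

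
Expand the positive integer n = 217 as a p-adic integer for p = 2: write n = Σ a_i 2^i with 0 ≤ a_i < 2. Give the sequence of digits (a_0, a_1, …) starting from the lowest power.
(a_0, a_1, …) = (1, 0, 0, 1, 1, 0, 1, 1)

Repeated division by 2 gives the digits low-to-high: 217 = 1 + 1·2^3 + 1·2^4 + 1·2^6 + 1·2^7. Digit sequence: (1, 0, 0, 1, 1, 0, 1, 1).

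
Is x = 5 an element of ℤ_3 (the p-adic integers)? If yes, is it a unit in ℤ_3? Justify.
x ∈ ℤ_3^× (unit); v_3(x) = 0

ℤ_3 = {x ∈ ℚ_3 : v_3(x) ≥ 0} and ℤ_3^× = {x ∈ ℤ_3 : v_3(x) = 0}. Here v_3(5) = v_3(num) − v_3(den) = 0; compare against these criteria.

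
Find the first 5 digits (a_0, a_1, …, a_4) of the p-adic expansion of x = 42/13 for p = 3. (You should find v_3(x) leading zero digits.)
(a_0, …, a_4) = (0, 2, 2, 2, 0)

v_3(42/13) = 1, so a_0 = ... = a_0 = 0. Factor out: x = 3^1 · u with u = 14/13 a unit in ℤ_3. Expand u iteratively via a_{v+i} = u_i mod 3, u_{i+1} = (u_i − a_{v+i})/3:
  u_0 = 14/13;  a_1 = 2;  u_1 = (u_0 − 2)/3 = -4/13
  u_1 = -4/13;  a_2 = 2;  u_2 = (u_1 − 2)/3 = -10/13
  u_2 = -10/13;  a_3 = 2;  u_3 = (u_2 − 2)/3 = -12/13
  u_3 = -12/13;  a_4 = 0;  u_4 = (u_3 − 0)/3 = -4/13
Digits: (0, 2, 2, 2, 0).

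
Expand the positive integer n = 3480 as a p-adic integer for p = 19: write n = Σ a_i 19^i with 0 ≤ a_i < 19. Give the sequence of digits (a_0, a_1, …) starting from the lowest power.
(a_0, a_1, …) = (3, 12, 9)

Repeated division by 19 gives the digits low-to-high: 3480 = 3 + 12·19^1 + 9·19^2. Digit sequence: (3, 12, 9).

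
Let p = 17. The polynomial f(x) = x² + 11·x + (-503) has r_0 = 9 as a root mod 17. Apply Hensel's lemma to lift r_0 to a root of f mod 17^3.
r_2 = 1794 (mod 4913)

Hensel: r_{i+1} = r_i − f(r_i)·(f′(r_i))^{-1} mod 17^{i+2}, f′(x) = 2x + 11. Iterate:
  r_0 = 9 (mod 17)
  r_1 = 60 (mod 289)
  r_2 = 1794 (mod 4913)
Final: r = 1794 satisfies f(r) ≡ 0 mod 17^3.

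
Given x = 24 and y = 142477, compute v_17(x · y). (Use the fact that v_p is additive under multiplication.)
v_17(3419448) = 3

v_p(x) = 0 (factor: 24 = 17^0 · 24); v_p(y) = 3 (factor: 142477 = 17^3 · 29). Additivity: v_p(xy) = v_p(x) + v_p(y) = 0 + 3 = 3. (Direct check: xy = 3419448 = 17^3 · (696).)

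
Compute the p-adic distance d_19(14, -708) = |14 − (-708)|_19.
d_19(14, -708) = 1/361

Step 1 — x − y = 14 − (-708) = 722. Step 2 — v_19(722) = 2 (factor: 722 = (19^2 · 2); the sign does not affect v_p). Step 3 — |x − y|_19 = 19^{-2} = 1/361.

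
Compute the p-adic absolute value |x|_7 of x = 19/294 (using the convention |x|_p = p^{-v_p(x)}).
|19/294|_7 = 49

Step 1 — compute v_7(x) by factoring powers of 7 out of the numerator and denominator: v_7(19/294) = -2. Step 2 — apply |x|_p = p^{-v_p(x)} = 7^{2} = 49.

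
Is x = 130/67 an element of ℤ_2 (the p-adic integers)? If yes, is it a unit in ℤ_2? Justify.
x ∈ ℤ_2 but not a unit; v_2(x) = 1 > 0

ℤ_2 = {x ∈ ℚ_2 : v_2(x) ≥ 0} and ℤ_2^× = {x ∈ ℤ_2 : v_2(x) = 0}. Here v_2(130/67) = v_2(num) − v_2(den) = 1; compare against these criteria.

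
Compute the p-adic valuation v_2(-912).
v_2(-912) = 4

v_2(n) is the largest exponent k such that 2^k divides n. Factor out: -912 = -2^4 · 57. (Sign doesn't affect v_p.) So v_2(-912) = 4.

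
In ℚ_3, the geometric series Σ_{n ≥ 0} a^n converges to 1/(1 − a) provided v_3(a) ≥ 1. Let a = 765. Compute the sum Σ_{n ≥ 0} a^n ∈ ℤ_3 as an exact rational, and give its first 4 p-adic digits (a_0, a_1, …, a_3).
Σ a^n = 1/(1 − a) = -1/764;  first 4 digits = (1, 0, 1, 1)

v_3(a) = 2 ≥ 1, so the series converges in ℤ_3 to 1/(1 − a) = 1/(1 − 765) = -1/764. Expand this rational in ℤ_3: compute digits iteratively via d_i = x_i mod 3, x_{i+1} = (x_i − d_i)/3. The first 4 digits are (1, 0, 1, 1).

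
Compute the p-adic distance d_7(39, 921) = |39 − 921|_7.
d_7(39, 921) = 1/49

Step 1 — x − y = 39 − 921 = -882. Step 2 — v_7(-882) = 2 (factor: -882 = −(7^2 · 18); the sign does not affect v_p). Step 3 — |x − y|_7 = 7^{-2} = 1/49.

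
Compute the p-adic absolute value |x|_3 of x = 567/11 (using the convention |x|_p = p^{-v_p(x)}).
|567/11|_3 = 1/81

Step 1 — compute v_3(x) by factoring powers of 3 out of the numerator and denominator: v_3(567/11) = 4. Step 2 — apply |x|_p = p^{-v_p(x)} = 3^{-4} = 1/81.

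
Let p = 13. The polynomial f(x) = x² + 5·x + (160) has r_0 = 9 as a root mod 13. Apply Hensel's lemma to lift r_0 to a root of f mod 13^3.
r_2 = 217 (mod 2197)

Hensel: r_{i+1} = r_i − f(r_i)·(f′(r_i))^{-1} mod 13^{i+2}, f′(x) = 2x + 5. Iterate:
  r_0 = 9 (mod 13)
  r_1 = 48 (mod 169)
  r_2 = 217 (mod 2197)
Final: r = 217 satisfies f(r) ≡ 0 mod 13^3.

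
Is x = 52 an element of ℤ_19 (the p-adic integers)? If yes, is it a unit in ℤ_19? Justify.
x ∈ ℤ_19^× (unit); v_19(x) = 0

ℤ_19 = {x ∈ ℚ_19 : v_19(x) ≥ 0} and ℤ_19^× = {x ∈ ℤ_19 : v_19(x) = 0}. Here v_19(52) = v_19(num) − v_19(den) = 0; compare against these criteria.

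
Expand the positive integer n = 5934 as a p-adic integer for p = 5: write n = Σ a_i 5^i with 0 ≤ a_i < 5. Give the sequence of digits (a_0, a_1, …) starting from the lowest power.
(a_0, a_1, …) = (4, 1, 2, 2, 4, 1)

Repeated division by 5 gives the digits low-to-high: 5934 = 4 + 1·5^1 + 2·5^2 + 2·5^3 + 4·5^4 + 1·5^5. Digit sequence: (4, 1, 2, 2, 4, 1).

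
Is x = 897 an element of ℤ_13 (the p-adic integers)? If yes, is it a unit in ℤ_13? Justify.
x ∈ ℤ_13 but not a unit; v_13(x) = 1 > 0

ℤ_13 = {x ∈ ℚ_13 : v_13(x) ≥ 0} and ℤ_13^× = {x ∈ ℤ_13 : v_13(x) = 0}. Here v_13(897) = v_13(num) − v_13(den) = 1; compare against these criteria.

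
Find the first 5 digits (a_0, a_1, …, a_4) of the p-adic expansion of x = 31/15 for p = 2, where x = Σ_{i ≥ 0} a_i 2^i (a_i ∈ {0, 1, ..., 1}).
(a_0, …, a_4) = (1, 0, 0, 0, 1)

v_2(31/15) = 0 (numerator and denominator both coprime to 2), so x ∈ ℤ_2^×. Compute digits iteratively via a_i = x_i mod 2, x_{i+1} = (x_i − a_i)/2, with x_0 = x:
  x_0 = 31/15;  a_0 = 1;  x_1 = (x_0 − 1)/2 = 8/15
  x_1 = 8/15;  a_1 = 0;  x_2 = (x_1 − 0)/2 = 4/15
  x_2 = 4/15;  a_2 = 0;  x_3 = (x_2 − 0)/2 = 2/15
  x_3 = 2/15;  a_3 = 0;  x_4 = (x_3 − 0)/2 = 1/15
  x_4 = 1/15;  a_4 = 1;  x_5 = (x_4 − 1)/2 = -7/15
Digits: (1, 0, 0, 0, 1).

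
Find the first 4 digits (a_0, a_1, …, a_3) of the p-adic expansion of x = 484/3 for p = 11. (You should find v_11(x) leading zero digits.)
(a_0, …, a_3) = (0, 0, 5, 7)

v_11(484/3) = 2, so a_0 = ... = a_1 = 0. Factor out: x = 11^2 · u with u = 4/3 a unit in ℤ_11. Expand u iteratively via a_{v+i} = u_i mod 11, u_{i+1} = (u_i − a_{v+i})/11:
  u_0 = 4/3;  a_2 = 5;  u_1 = (u_0 − 5)/11 = -1/3
  u_1 = -1/3;  a_3 = 7;  u_2 = (u_1 − 7)/11 = -2/3
Digits: (0, 0, 5, 7).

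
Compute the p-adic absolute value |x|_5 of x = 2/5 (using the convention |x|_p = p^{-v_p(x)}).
|2/5|_5 = 5

Step 1 — compute v_5(x) by factoring powers of 5 out of the numerator and denominator: v_5(2/5) = -1. Step 2 — apply |x|_p = p^{-v_p(x)} = 5^{1} = 5.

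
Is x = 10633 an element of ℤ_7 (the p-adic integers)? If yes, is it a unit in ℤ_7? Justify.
x ∈ ℤ_7 but not a unit; v_7(x) = 3 > 0

ℤ_7 = {x ∈ ℚ_7 : v_7(x) ≥ 0} and ℤ_7^× = {x ∈ ℤ_7 : v_7(x) = 0}. Here v_7(10633) = v_7(num) − v_7(den) = 3; compare against these criteria.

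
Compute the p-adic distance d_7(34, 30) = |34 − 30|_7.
d_7(34, 30) = 1

Step 1 — x − y = 34 − 30 = 4. Step 2 — v_7(4) = 0 (factor: 4 = (7^0 · 4); the sign does not affect v_p). Step 3 — |x − y|_7 = 7^{0} = 1.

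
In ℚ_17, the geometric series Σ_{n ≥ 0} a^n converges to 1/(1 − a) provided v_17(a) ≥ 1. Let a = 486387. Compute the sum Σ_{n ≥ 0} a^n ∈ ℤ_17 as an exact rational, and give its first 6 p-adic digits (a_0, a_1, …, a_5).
Σ a^n = 1/(1 − a) = -1/486386;  first 6 digits = (1, 0, 0, 14, 5, 0)

v_17(a) = 3 ≥ 1, so the series converges in ℤ_17 to 1/(1 − a) = 1/(1 − 486387) = -1/486386. Expand this rational in ℤ_17: compute digits iteratively via d_i = x_i mod 17, x_{i+1} = (x_i − d_i)/17. The first 6 digits are (1, 0, 0, 14, 5, 0).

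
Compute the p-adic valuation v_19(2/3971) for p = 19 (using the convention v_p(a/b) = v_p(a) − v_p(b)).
v_19(2/3971) = -2

Factor powers of 19 from the numerator and denominator of the reduced fraction: 2 = 19^0 · 2 and 3971 = 19^2 · 11. Apply v_p(a/b) = v_p(a) − v_p(b): v_19(2/3971) = 0 − 2 = -2.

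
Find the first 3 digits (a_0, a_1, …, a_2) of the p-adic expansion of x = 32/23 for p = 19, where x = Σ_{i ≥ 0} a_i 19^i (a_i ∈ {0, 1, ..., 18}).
(a_0, …, a_2) = (8, 17, 9)

v_19(32/23) = 0 (numerator and denominator both coprime to 19), so x ∈ ℤ_19^×. Compute digits iteratively via a_i = x_i mod 19, x_{i+1} = (x_i − a_i)/19, with x_0 = x:
  x_0 = 32/23;  a_0 = 8;  x_1 = (x_0 − 8)/19 = -8/23
  x_1 = -8/23;  a_1 = 17;  x_2 = (x_1 − 17)/19 = -21/23
  x_2 = -21/23;  a_2 = 9;  x_3 = (x_2 − 9)/19 = -12/23
Digits: (8, 17, 9).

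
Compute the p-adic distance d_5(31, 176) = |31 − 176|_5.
d_5(31, 176) = 1/5

Step 1 — x − y = 31 − 176 = -145. Step 2 — v_5(-145) = 1 (factor: -145 = −(5^1 · 29); the sign does not affect v_p). Step 3 — |x − y|_5 = 5^{-1} = 1/5.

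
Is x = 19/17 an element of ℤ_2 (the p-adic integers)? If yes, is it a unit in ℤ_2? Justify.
x ∈ ℤ_2^× (unit); v_2(x) = 0

ℤ_2 = {x ∈ ℚ_2 : v_2(x) ≥ 0} and ℤ_2^× = {x ∈ ℤ_2 : v_2(x) = 0}. Here v_2(19/17) = v_2(num) − v_2(den) = 0; compare against these criteria.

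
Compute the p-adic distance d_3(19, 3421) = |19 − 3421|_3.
d_3(19, 3421) = 1/243

Step 1 — x − y = 19 − 3421 = -3402. Step 2 — v_3(-3402) = 5 (factor: -3402 = −(3^5 · 14); the sign does not affect v_p). Step 3 — |x − y|_3 = 3^{-5} = 1/243.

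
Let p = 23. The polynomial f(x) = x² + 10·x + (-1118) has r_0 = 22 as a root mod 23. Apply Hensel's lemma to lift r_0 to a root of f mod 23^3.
r_2 = 3909 (mod 12167)

Hensel: r_{i+1} = r_i − f(r_i)·(f′(r_i))^{-1} mod 23^{i+2}, f′(x) = 2x + 10. Iterate:
  r_0 = 22 (mod 23)
  r_1 = 206 (mod 529)
  r_2 = 3909 (mod 12167)
Final: r = 3909 satisfies f(r) ≡ 0 mod 23^3.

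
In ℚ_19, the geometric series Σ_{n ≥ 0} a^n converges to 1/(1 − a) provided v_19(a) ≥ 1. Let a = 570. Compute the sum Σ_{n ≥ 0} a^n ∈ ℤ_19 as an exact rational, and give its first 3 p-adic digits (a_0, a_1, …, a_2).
Σ a^n = 1/(1 − a) = -1/569;  first 3 digits = (1, 11, 8)

v_19(a) = 1 ≥ 1, so the series converges in ℤ_19 to 1/(1 − a) = 1/(1 − 570) = -1/569. Expand this rational in ℤ_19: compute digits iteratively via d_i = x_i mod 19, x_{i+1} = (x_i − d_i)/19. The first 3 digits are (1, 11, 8).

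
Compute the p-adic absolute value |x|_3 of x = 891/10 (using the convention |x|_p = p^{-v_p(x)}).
|891/10|_3 = 1/81

Step 1 — compute v_3(x) by factoring powers of 3 out of the numerator and denominator: v_3(891/10) = 4. Step 2 — apply |x|_p = p^{-v_p(x)} = 3^{-4} = 1/81.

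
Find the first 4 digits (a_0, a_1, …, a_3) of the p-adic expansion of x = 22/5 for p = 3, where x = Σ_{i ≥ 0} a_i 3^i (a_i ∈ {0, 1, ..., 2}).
(a_0, …, a_3) = (2, 2, 2, 1)

v_3(22/5) = 0 (numerator and denominator both coprime to 3), so x ∈ ℤ_3^×. Compute digits iteratively via a_i = x_i mod 3, x_{i+1} = (x_i − a_i)/3, with x_0 = x:
  x_0 = 22/5;  a_0 = 2;  x_1 = (x_0 − 2)/3 = 4/5
  x_1 = 4/5;  a_1 = 2;  x_2 = (x_1 − 2)/3 = -2/5
  x_2 = -2/5;  a_2 = 2;  x_3 = (x_2 − 2)/3 = -4/5
  x_3 = -4/5;  a_3 = 1;  x_4 = (x_3 − 1)/3 = -3/5
Digits: (2, 2, 2, 1).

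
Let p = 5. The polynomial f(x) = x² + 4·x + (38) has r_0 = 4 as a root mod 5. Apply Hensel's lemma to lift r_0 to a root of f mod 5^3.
r_2 = 94 (mod 125)

Hensel: r_{i+1} = r_i − f(r_i)·(f′(r_i))^{-1} mod 5^{i+2}, f′(x) = 2x + 4. Iterate:
  r_0 = 4 (mod 5)
  r_1 = 19 (mod 25)
  r_2 = 94 (mod 125)
Final: r = 94 satisfies f(r) ≡ 0 mod 5^3.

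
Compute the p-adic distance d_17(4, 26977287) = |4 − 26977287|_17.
d_17(4, 26977287) = 1/1419857

Step 1 — x − y = 4 − 26977287 = -26977283. Step 2 — v_17(-26977283) = 5 (factor: -26977283 = −(17^5 · 19); the sign does not affect v_p). Step 3 — |x − y|_17 = 17^{-5} = 1/1419857.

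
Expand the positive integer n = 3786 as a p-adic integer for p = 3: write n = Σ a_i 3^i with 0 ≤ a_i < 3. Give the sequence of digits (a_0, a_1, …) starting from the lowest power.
(a_0, a_1, …) = (0, 2, 0, 2, 1, 0, 2, 1)

Repeated division by 3 gives the digits low-to-high: 3786 = 2·3^1 + 2·3^3 + 1·3^4 + 2·3^6 + 1·3^7. Digit sequence: (0, 2, 0, 2, 1, 0, 2, 1).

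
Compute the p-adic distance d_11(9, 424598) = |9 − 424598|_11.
d_11(9, 424598) = 1/14641

Step 1 — x − y = 9 − 424598 = -424589. Step 2 — v_11(-424589) = 4 (factor: -424589 = −(11^4 · 29); the sign does not affect v_p). Step 3 — |x − y|_11 = 11^{-4} = 1/14641.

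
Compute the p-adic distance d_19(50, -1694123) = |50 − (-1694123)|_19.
d_19(50, -1694123) = 1/130321

Step 1 — x − y = 50 − (-1694123) = 1694173. Step 2 — v_19(1694173) = 4 (factor: 1694173 = (19^4 · 13); the sign does not affect v_p). Step 3 — |x − y|_19 = 19^{-4} = 1/130321.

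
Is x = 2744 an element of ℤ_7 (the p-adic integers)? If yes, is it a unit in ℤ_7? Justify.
x ∈ ℤ_7 but not a unit; v_7(x) = 3 > 0

ℤ_7 = {x ∈ ℚ_7 : v_7(x) ≥ 0} and ℤ_7^× = {x ∈ ℤ_7 : v_7(x) = 0}. Here v_7(2744) = v_7(num) − v_7(den) = 3; compare against these criteria.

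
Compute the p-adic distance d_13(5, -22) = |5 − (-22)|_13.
d_13(5, -22) = 1

Step 1 — x − y = 5 − (-22) = 27. Step 2 — v_13(27) = 0 (factor: 27 = (13^0 · 27); the sign does not affect v_p). Step 3 — |x − y|_13 = 13^{0} = 1.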